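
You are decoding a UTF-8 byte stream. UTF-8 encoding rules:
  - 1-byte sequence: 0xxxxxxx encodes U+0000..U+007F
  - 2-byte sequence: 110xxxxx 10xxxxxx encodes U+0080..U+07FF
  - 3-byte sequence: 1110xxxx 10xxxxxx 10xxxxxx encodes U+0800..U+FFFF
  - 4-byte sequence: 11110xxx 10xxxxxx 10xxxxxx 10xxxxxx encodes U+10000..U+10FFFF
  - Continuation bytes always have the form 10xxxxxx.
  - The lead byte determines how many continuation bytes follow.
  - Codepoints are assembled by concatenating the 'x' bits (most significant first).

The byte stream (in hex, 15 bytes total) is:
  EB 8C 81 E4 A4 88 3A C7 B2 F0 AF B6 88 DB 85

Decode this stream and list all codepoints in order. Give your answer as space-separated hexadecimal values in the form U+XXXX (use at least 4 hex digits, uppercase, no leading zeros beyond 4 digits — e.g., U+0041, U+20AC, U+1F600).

Answer: U+B301 U+4908 U+003A U+01F2 U+2FD88 U+06C5

Derivation:
Byte[0]=EB: 3-byte lead, need 2 cont bytes. acc=0xB
Byte[1]=8C: continuation. acc=(acc<<6)|0x0C=0x2CC
Byte[2]=81: continuation. acc=(acc<<6)|0x01=0xB301
Completed: cp=U+B301 (starts at byte 0)
Byte[3]=E4: 3-byte lead, need 2 cont bytes. acc=0x4
Byte[4]=A4: continuation. acc=(acc<<6)|0x24=0x124
Byte[5]=88: continuation. acc=(acc<<6)|0x08=0x4908
Completed: cp=U+4908 (starts at byte 3)
Byte[6]=3A: 1-byte ASCII. cp=U+003A
Byte[7]=C7: 2-byte lead, need 1 cont bytes. acc=0x7
Byte[8]=B2: continuation. acc=(acc<<6)|0x32=0x1F2
Completed: cp=U+01F2 (starts at byte 7)
Byte[9]=F0: 4-byte lead, need 3 cont bytes. acc=0x0
Byte[10]=AF: continuation. acc=(acc<<6)|0x2F=0x2F
Byte[11]=B6: continuation. acc=(acc<<6)|0x36=0xBF6
Byte[12]=88: continuation. acc=(acc<<6)|0x08=0x2FD88
Completed: cp=U+2FD88 (starts at byte 9)
Byte[13]=DB: 2-byte lead, need 1 cont bytes. acc=0x1B
Byte[14]=85: continuation. acc=(acc<<6)|0x05=0x6C5
Completed: cp=U+06C5 (starts at byte 13)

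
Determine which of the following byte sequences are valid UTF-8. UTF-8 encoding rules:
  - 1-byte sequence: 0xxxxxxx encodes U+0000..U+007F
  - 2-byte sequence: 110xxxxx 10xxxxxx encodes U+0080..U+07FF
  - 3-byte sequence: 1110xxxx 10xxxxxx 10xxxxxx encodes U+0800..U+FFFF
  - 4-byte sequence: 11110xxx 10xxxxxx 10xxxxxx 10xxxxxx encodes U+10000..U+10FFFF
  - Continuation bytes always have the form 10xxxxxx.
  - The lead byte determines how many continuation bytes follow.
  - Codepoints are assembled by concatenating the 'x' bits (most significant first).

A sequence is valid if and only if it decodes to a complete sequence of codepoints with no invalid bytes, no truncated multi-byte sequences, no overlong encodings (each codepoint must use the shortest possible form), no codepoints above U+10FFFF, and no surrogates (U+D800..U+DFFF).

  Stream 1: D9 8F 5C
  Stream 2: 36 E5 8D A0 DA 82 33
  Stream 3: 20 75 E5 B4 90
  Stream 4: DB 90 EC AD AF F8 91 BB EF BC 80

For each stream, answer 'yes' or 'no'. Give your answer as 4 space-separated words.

Answer: yes yes yes no

Derivation:
Stream 1: decodes cleanly. VALID
Stream 2: decodes cleanly. VALID
Stream 3: decodes cleanly. VALID
Stream 4: error at byte offset 5. INVALID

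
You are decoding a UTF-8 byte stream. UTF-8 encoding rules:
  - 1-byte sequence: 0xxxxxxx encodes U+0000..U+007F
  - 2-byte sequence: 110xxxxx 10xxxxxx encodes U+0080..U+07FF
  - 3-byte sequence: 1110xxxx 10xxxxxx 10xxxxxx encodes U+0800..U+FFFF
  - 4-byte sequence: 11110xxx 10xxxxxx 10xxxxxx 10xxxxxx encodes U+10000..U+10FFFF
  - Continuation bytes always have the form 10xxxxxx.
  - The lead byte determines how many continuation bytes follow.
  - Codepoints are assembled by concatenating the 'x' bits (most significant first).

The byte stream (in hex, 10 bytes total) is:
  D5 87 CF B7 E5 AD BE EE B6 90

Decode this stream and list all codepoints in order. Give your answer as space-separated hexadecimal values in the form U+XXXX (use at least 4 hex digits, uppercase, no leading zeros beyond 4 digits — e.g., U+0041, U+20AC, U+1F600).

Byte[0]=D5: 2-byte lead, need 1 cont bytes. acc=0x15
Byte[1]=87: continuation. acc=(acc<<6)|0x07=0x547
Completed: cp=U+0547 (starts at byte 0)
Byte[2]=CF: 2-byte lead, need 1 cont bytes. acc=0xF
Byte[3]=B7: continuation. acc=(acc<<6)|0x37=0x3F7
Completed: cp=U+03F7 (starts at byte 2)
Byte[4]=E5: 3-byte lead, need 2 cont bytes. acc=0x5
Byte[5]=AD: continuation. acc=(acc<<6)|0x2D=0x16D
Byte[6]=BE: continuation. acc=(acc<<6)|0x3E=0x5B7E
Completed: cp=U+5B7E (starts at byte 4)
Byte[7]=EE: 3-byte lead, need 2 cont bytes. acc=0xE
Byte[8]=B6: continuation. acc=(acc<<6)|0x36=0x3B6
Byte[9]=90: continuation. acc=(acc<<6)|0x10=0xED90
Completed: cp=U+ED90 (starts at byte 7)

Answer: U+0547 U+03F7 U+5B7E U+ED90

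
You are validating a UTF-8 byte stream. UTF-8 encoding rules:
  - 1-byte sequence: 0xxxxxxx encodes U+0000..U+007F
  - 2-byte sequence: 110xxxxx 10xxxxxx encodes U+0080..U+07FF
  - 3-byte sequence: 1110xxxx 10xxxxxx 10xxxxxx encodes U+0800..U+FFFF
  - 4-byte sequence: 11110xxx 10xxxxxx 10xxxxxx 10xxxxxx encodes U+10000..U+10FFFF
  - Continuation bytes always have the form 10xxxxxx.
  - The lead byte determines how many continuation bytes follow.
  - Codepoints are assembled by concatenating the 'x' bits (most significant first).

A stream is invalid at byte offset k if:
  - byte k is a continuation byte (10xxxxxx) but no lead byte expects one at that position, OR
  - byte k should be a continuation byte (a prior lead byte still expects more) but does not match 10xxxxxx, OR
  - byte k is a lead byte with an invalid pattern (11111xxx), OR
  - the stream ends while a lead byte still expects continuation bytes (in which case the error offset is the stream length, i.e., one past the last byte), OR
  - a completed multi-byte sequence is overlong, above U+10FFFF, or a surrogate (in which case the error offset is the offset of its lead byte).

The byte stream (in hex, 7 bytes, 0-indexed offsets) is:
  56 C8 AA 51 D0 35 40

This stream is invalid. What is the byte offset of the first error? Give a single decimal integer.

Byte[0]=56: 1-byte ASCII. cp=U+0056
Byte[1]=C8: 2-byte lead, need 1 cont bytes. acc=0x8
Byte[2]=AA: continuation. acc=(acc<<6)|0x2A=0x22A
Completed: cp=U+022A (starts at byte 1)
Byte[3]=51: 1-byte ASCII. cp=U+0051
Byte[4]=D0: 2-byte lead, need 1 cont bytes. acc=0x10
Byte[5]=35: expected 10xxxxxx continuation. INVALID

Answer: 5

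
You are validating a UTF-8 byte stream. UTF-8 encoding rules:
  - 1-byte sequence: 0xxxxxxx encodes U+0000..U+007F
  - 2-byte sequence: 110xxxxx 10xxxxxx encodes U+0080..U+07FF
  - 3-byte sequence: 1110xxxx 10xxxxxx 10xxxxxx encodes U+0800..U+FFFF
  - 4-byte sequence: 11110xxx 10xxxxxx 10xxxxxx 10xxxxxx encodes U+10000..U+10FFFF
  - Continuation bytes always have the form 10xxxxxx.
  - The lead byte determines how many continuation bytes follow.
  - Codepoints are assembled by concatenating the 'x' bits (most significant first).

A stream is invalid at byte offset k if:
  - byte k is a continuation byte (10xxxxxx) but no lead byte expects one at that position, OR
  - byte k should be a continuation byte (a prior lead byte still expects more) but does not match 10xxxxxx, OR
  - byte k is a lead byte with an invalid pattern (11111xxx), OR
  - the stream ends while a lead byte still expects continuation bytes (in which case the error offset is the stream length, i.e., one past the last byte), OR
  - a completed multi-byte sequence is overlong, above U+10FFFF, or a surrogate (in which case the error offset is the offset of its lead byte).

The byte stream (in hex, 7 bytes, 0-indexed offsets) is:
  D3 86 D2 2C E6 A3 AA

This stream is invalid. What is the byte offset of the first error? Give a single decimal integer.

Answer: 3

Derivation:
Byte[0]=D3: 2-byte lead, need 1 cont bytes. acc=0x13
Byte[1]=86: continuation. acc=(acc<<6)|0x06=0x4C6
Completed: cp=U+04C6 (starts at byte 0)
Byte[2]=D2: 2-byte lead, need 1 cont bytes. acc=0x12
Byte[3]=2C: expected 10xxxxxx continuation. INVALID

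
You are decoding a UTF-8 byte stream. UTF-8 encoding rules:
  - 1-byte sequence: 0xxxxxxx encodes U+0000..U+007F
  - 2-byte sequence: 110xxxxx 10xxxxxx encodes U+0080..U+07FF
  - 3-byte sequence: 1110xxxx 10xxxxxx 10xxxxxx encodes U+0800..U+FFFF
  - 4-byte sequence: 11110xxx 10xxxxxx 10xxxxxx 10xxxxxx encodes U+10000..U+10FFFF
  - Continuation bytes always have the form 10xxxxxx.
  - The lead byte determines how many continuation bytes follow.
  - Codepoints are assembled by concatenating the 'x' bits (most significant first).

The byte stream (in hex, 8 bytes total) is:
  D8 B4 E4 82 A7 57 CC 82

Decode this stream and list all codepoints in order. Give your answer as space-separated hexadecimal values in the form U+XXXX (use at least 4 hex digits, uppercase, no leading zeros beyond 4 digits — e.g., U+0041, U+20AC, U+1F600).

Answer: U+0634 U+40A7 U+0057 U+0302

Derivation:
Byte[0]=D8: 2-byte lead, need 1 cont bytes. acc=0x18
Byte[1]=B4: continuation. acc=(acc<<6)|0x34=0x634
Completed: cp=U+0634 (starts at byte 0)
Byte[2]=E4: 3-byte lead, need 2 cont bytes. acc=0x4
Byte[3]=82: continuation. acc=(acc<<6)|0x02=0x102
Byte[4]=A7: continuation. acc=(acc<<6)|0x27=0x40A7
Completed: cp=U+40A7 (starts at byte 2)
Byte[5]=57: 1-byte ASCII. cp=U+0057
Byte[6]=CC: 2-byte lead, need 1 cont bytes. acc=0xC
Byte[7]=82: continuation. acc=(acc<<6)|0x02=0x302
Completed: cp=U+0302 (starts at byte 6)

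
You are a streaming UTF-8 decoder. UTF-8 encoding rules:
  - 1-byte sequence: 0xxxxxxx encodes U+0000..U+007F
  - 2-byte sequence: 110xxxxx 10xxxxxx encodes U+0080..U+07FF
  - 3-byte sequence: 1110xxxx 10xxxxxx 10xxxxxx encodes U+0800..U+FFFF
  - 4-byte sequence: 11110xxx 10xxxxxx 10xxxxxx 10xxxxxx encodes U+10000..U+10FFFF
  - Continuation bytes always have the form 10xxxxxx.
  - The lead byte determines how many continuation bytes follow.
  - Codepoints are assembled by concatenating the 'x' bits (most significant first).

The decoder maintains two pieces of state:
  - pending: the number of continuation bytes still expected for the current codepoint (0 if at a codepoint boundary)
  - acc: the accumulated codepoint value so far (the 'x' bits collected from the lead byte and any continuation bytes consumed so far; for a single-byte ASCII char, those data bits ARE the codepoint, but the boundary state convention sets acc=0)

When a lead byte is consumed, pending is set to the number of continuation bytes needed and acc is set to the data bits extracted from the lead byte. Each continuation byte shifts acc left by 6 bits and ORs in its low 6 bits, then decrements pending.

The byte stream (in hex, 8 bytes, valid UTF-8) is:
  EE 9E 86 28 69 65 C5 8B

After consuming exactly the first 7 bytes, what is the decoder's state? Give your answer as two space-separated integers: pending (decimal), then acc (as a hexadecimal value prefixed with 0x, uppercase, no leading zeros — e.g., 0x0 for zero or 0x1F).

Answer: 1 0x5

Derivation:
Byte[0]=EE: 3-byte lead. pending=2, acc=0xE
Byte[1]=9E: continuation. acc=(acc<<6)|0x1E=0x39E, pending=1
Byte[2]=86: continuation. acc=(acc<<6)|0x06=0xE786, pending=0
Byte[3]=28: 1-byte. pending=0, acc=0x0
Byte[4]=69: 1-byte. pending=0, acc=0x0
Byte[5]=65: 1-byte. pending=0, acc=0x0
Byte[6]=C5: 2-byte lead. pending=1, acc=0x5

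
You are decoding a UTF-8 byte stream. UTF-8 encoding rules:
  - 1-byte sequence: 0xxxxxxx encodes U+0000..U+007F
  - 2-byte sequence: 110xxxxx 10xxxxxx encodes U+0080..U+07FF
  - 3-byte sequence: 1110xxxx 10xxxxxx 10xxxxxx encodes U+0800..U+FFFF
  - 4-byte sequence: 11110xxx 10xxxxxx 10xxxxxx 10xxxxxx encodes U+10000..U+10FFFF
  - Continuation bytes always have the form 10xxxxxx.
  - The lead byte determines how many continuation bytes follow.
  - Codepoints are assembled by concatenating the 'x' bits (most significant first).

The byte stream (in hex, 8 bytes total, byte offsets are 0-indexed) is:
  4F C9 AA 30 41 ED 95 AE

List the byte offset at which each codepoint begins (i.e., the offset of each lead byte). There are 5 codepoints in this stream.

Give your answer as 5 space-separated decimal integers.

Answer: 0 1 3 4 5

Derivation:
Byte[0]=4F: 1-byte ASCII. cp=U+004F
Byte[1]=C9: 2-byte lead, need 1 cont bytes. acc=0x9
Byte[2]=AA: continuation. acc=(acc<<6)|0x2A=0x26A
Completed: cp=U+026A (starts at byte 1)
Byte[3]=30: 1-byte ASCII. cp=U+0030
Byte[4]=41: 1-byte ASCII. cp=U+0041
Byte[5]=ED: 3-byte lead, need 2 cont bytes. acc=0xD
Byte[6]=95: continuation. acc=(acc<<6)|0x15=0x355
Byte[7]=AE: continuation. acc=(acc<<6)|0x2E=0xD56E
Completed: cp=U+D56E (starts at byte 5)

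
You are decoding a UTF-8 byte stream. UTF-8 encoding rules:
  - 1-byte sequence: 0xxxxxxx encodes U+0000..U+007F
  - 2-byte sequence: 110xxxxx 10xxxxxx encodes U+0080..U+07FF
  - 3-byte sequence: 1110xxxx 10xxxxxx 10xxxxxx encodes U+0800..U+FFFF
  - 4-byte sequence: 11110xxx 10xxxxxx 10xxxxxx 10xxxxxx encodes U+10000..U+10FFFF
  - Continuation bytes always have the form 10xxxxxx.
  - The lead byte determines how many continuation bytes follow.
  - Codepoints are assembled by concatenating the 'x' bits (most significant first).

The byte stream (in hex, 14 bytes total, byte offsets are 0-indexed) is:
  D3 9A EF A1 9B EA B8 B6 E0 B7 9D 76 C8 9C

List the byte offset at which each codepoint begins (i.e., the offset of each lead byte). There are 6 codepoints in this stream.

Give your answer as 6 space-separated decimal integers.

Byte[0]=D3: 2-byte lead, need 1 cont bytes. acc=0x13
Byte[1]=9A: continuation. acc=(acc<<6)|0x1A=0x4DA
Completed: cp=U+04DA (starts at byte 0)
Byte[2]=EF: 3-byte lead, need 2 cont bytes. acc=0xF
Byte[3]=A1: continuation. acc=(acc<<6)|0x21=0x3E1
Byte[4]=9B: continuation. acc=(acc<<6)|0x1B=0xF85B
Completed: cp=U+F85B (starts at byte 2)
Byte[5]=EA: 3-byte lead, need 2 cont bytes. acc=0xA
Byte[6]=B8: continuation. acc=(acc<<6)|0x38=0x2B8
Byte[7]=B6: continuation. acc=(acc<<6)|0x36=0xAE36
Completed: cp=U+AE36 (starts at byte 5)
Byte[8]=E0: 3-byte lead, need 2 cont bytes. acc=0x0
Byte[9]=B7: continuation. acc=(acc<<6)|0x37=0x37
Byte[10]=9D: continuation. acc=(acc<<6)|0x1D=0xDDD
Completed: cp=U+0DDD (starts at byte 8)
Byte[11]=76: 1-byte ASCII. cp=U+0076
Byte[12]=C8: 2-byte lead, need 1 cont bytes. acc=0x8
Byte[13]=9C: continuation. acc=(acc<<6)|0x1C=0x21C
Completed: cp=U+021C (starts at byte 12)

Answer: 0 2 5 8 11 12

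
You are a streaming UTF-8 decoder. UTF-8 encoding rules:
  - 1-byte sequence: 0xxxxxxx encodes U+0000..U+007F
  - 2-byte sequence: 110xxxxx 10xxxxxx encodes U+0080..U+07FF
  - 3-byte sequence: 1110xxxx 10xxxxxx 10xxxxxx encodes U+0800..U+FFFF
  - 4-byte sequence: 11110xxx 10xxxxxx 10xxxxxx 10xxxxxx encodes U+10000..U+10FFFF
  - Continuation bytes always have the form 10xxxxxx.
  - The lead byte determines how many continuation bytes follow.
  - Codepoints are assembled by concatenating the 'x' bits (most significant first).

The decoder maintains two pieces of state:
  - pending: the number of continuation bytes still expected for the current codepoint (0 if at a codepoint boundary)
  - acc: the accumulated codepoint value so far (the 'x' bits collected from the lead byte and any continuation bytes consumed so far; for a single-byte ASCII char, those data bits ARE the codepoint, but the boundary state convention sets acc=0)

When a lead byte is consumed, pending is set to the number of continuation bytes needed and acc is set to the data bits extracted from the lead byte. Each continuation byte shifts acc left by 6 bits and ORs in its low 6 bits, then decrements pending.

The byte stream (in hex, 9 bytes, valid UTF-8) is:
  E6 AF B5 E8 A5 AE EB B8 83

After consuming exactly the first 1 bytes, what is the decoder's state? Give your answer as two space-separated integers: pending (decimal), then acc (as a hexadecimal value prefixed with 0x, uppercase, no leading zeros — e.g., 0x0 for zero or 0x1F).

Answer: 2 0x6

Derivation:
Byte[0]=E6: 3-byte lead. pending=2, acc=0x6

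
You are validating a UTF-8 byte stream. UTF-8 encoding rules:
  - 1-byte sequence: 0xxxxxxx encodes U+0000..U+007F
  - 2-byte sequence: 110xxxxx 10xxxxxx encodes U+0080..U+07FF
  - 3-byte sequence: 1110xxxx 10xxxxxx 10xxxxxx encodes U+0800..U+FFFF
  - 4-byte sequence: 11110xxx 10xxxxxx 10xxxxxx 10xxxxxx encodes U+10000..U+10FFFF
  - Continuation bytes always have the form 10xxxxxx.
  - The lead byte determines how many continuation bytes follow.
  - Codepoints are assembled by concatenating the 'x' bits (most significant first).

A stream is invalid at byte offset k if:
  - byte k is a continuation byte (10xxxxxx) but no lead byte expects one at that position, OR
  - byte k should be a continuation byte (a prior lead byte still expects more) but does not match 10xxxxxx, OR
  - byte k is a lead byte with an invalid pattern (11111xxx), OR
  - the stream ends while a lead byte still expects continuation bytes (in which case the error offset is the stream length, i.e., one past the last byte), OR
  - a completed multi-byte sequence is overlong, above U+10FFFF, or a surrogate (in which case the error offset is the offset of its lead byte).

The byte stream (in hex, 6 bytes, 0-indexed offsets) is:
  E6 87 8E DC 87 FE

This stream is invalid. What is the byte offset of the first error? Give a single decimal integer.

Answer: 5

Derivation:
Byte[0]=E6: 3-byte lead, need 2 cont bytes. acc=0x6
Byte[1]=87: continuation. acc=(acc<<6)|0x07=0x187
Byte[2]=8E: continuation. acc=(acc<<6)|0x0E=0x61CE
Completed: cp=U+61CE (starts at byte 0)
Byte[3]=DC: 2-byte lead, need 1 cont bytes. acc=0x1C
Byte[4]=87: continuation. acc=(acc<<6)|0x07=0x707
Completed: cp=U+0707 (starts at byte 3)
Byte[5]=FE: INVALID lead byte (not 0xxx/110x/1110/11110)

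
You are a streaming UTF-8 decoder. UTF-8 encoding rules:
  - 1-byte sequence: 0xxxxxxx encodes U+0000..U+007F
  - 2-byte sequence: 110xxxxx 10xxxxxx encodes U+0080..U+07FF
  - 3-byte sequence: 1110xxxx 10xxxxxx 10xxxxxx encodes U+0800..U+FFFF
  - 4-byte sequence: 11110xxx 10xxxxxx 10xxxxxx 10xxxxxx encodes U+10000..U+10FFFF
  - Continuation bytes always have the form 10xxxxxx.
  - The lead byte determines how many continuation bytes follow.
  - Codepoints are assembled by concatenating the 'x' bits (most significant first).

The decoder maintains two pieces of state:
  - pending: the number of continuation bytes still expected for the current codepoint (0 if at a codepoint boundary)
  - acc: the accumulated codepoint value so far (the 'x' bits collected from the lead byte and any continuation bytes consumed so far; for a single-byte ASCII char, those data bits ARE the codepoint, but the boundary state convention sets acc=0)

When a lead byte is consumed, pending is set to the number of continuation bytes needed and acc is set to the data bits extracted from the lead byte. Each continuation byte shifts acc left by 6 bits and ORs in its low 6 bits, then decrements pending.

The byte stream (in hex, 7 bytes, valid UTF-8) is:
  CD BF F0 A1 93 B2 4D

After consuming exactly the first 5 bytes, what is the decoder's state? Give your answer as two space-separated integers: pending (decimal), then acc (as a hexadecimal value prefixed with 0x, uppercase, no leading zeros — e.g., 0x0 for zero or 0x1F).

Byte[0]=CD: 2-byte lead. pending=1, acc=0xD
Byte[1]=BF: continuation. acc=(acc<<6)|0x3F=0x37F, pending=0
Byte[2]=F0: 4-byte lead. pending=3, acc=0x0
Byte[3]=A1: continuation. acc=(acc<<6)|0x21=0x21, pending=2
Byte[4]=93: continuation. acc=(acc<<6)|0x13=0x853, pending=1

Answer: 1 0x853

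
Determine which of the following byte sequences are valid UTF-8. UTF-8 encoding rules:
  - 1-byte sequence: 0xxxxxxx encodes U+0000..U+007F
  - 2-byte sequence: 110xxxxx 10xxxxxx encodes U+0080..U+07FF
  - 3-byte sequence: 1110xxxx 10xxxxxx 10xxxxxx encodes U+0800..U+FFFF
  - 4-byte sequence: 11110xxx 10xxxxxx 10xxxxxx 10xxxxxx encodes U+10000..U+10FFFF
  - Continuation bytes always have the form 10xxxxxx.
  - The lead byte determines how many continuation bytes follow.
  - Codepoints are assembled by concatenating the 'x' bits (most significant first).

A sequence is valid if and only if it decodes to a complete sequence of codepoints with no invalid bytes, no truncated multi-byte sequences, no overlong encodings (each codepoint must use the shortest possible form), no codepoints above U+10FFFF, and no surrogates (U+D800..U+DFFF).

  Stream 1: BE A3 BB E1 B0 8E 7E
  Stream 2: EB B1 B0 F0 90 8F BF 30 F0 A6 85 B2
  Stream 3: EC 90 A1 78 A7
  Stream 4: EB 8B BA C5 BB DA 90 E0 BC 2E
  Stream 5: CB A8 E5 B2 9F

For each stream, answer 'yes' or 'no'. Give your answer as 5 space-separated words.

Stream 1: error at byte offset 0. INVALID
Stream 2: decodes cleanly. VALID
Stream 3: error at byte offset 4. INVALID
Stream 4: error at byte offset 9. INVALID
Stream 5: decodes cleanly. VALID

Answer: no yes no no yes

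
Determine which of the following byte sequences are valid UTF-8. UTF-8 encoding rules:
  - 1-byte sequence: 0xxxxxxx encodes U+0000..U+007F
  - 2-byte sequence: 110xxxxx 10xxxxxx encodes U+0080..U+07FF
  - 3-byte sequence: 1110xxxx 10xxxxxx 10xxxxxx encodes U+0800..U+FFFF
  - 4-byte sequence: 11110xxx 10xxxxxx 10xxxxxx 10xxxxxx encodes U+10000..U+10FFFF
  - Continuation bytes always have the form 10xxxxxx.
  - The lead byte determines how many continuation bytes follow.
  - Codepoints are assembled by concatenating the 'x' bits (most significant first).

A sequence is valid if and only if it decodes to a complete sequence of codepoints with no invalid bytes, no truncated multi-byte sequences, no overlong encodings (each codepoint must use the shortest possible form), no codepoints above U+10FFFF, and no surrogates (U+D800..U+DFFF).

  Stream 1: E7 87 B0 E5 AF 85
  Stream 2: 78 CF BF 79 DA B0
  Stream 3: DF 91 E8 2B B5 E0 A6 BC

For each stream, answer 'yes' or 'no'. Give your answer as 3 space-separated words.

Stream 1: decodes cleanly. VALID
Stream 2: decodes cleanly. VALID
Stream 3: error at byte offset 3. INVALID

Answer: yes yes no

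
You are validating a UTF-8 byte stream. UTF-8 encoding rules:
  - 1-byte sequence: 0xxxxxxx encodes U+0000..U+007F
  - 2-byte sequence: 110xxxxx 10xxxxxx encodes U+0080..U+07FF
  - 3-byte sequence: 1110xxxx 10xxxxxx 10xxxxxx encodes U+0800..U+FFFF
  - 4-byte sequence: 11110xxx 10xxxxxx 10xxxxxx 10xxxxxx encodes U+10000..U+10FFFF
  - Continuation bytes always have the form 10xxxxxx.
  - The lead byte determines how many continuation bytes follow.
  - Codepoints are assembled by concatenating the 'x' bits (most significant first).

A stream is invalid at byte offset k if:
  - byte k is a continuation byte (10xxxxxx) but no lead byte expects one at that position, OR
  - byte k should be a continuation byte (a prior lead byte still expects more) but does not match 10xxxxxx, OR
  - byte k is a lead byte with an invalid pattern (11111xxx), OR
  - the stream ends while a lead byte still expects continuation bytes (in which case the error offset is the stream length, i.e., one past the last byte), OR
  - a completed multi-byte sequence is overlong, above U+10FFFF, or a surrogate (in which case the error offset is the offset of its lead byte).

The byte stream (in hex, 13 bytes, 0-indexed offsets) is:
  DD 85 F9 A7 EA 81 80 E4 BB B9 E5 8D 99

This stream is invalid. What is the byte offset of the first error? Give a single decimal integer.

Byte[0]=DD: 2-byte lead, need 1 cont bytes. acc=0x1D
Byte[1]=85: continuation. acc=(acc<<6)|0x05=0x745
Completed: cp=U+0745 (starts at byte 0)
Byte[2]=F9: INVALID lead byte (not 0xxx/110x/1110/11110)

Answer: 2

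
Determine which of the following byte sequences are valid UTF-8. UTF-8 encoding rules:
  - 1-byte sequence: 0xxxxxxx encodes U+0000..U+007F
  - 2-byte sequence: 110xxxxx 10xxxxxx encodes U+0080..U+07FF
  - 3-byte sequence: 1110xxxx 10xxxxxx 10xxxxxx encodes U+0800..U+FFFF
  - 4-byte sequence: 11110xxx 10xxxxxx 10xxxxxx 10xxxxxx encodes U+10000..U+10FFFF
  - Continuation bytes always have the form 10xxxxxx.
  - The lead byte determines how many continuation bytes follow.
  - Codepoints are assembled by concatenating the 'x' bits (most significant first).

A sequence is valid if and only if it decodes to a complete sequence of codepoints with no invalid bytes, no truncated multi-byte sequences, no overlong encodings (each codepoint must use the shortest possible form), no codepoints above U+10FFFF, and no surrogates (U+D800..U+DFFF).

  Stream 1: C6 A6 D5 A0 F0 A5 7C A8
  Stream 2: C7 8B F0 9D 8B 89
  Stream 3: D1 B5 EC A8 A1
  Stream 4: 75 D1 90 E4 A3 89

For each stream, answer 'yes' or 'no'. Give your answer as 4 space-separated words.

Stream 1: error at byte offset 6. INVALID
Stream 2: decodes cleanly. VALID
Stream 3: decodes cleanly. VALID
Stream 4: decodes cleanly. VALID

Answer: no yes yes yes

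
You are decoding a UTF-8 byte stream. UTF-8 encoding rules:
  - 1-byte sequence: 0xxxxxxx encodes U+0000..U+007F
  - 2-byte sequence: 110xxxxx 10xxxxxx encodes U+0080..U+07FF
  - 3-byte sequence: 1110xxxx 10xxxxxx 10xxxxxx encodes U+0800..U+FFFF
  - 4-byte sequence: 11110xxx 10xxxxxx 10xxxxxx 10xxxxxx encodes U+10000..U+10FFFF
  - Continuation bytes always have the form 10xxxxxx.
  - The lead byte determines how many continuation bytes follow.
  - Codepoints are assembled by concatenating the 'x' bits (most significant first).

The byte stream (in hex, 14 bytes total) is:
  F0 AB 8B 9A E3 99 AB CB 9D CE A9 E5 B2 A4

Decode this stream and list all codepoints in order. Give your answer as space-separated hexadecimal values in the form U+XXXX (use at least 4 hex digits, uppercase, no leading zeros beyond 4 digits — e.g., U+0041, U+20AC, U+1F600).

Byte[0]=F0: 4-byte lead, need 3 cont bytes. acc=0x0
Byte[1]=AB: continuation. acc=(acc<<6)|0x2B=0x2B
Byte[2]=8B: continuation. acc=(acc<<6)|0x0B=0xACB
Byte[3]=9A: continuation. acc=(acc<<6)|0x1A=0x2B2DA
Completed: cp=U+2B2DA (starts at byte 0)
Byte[4]=E3: 3-byte lead, need 2 cont bytes. acc=0x3
Byte[5]=99: continuation. acc=(acc<<6)|0x19=0xD9
Byte[6]=AB: continuation. acc=(acc<<6)|0x2B=0x366B
Completed: cp=U+366B (starts at byte 4)
Byte[7]=CB: 2-byte lead, need 1 cont bytes. acc=0xB
Byte[8]=9D: continuation. acc=(acc<<6)|0x1D=0x2DD
Completed: cp=U+02DD (starts at byte 7)
Byte[9]=CE: 2-byte lead, need 1 cont bytes. acc=0xE
Byte[10]=A9: continuation. acc=(acc<<6)|0x29=0x3A9
Completed: cp=U+03A9 (starts at byte 9)
Byte[11]=E5: 3-byte lead, need 2 cont bytes. acc=0x5
Byte[12]=B2: continuation. acc=(acc<<6)|0x32=0x172
Byte[13]=A4: continuation. acc=(acc<<6)|0x24=0x5CA4
Completed: cp=U+5CA4 (starts at byte 11)

Answer: U+2B2DA U+366B U+02DD U+03A9 U+5CA4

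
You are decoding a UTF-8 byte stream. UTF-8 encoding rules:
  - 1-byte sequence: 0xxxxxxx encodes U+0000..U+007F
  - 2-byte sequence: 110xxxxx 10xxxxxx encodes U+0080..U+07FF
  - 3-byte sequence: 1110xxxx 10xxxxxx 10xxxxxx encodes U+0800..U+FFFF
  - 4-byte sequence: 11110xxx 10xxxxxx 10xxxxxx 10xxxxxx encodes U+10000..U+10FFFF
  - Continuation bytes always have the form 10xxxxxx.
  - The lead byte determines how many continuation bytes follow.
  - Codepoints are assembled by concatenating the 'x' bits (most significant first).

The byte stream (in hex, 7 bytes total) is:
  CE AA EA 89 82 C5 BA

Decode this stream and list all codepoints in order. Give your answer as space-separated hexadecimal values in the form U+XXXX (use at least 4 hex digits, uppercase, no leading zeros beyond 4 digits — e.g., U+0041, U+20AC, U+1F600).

Byte[0]=CE: 2-byte lead, need 1 cont bytes. acc=0xE
Byte[1]=AA: continuation. acc=(acc<<6)|0x2A=0x3AA
Completed: cp=U+03AA (starts at byte 0)
Byte[2]=EA: 3-byte lead, need 2 cont bytes. acc=0xA
Byte[3]=89: continuation. acc=(acc<<6)|0x09=0x289
Byte[4]=82: continuation. acc=(acc<<6)|0x02=0xA242
Completed: cp=U+A242 (starts at byte 2)
Byte[5]=C5: 2-byte lead, need 1 cont bytes. acc=0x5
Byte[6]=BA: continuation. acc=(acc<<6)|0x3A=0x17A
Completed: cp=U+017A (starts at byte 5)

Answer: U+03AA U+A242 U+017A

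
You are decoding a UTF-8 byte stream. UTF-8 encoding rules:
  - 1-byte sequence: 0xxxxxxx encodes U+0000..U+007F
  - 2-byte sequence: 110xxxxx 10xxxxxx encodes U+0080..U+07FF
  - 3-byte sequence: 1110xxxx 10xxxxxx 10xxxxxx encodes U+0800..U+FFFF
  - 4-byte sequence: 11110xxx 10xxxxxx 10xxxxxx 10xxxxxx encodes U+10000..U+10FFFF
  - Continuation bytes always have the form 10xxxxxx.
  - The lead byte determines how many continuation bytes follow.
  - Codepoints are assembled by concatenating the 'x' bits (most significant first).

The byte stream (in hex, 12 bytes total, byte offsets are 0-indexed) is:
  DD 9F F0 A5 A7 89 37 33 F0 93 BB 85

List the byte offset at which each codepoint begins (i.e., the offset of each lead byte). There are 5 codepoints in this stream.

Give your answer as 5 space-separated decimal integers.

Answer: 0 2 6 7 8

Derivation:
Byte[0]=DD: 2-byte lead, need 1 cont bytes. acc=0x1D
Byte[1]=9F: continuation. acc=(acc<<6)|0x1F=0x75F
Completed: cp=U+075F (starts at byte 0)
Byte[2]=F0: 4-byte lead, need 3 cont bytes. acc=0x0
Byte[3]=A5: continuation. acc=(acc<<6)|0x25=0x25
Byte[4]=A7: continuation. acc=(acc<<6)|0x27=0x967
Byte[5]=89: continuation. acc=(acc<<6)|0x09=0x259C9
Completed: cp=U+259C9 (starts at byte 2)
Byte[6]=37: 1-byte ASCII. cp=U+0037
Byte[7]=33: 1-byte ASCII. cp=U+0033
Byte[8]=F0: 4-byte lead, need 3 cont bytes. acc=0x0
Byte[9]=93: continuation. acc=(acc<<6)|0x13=0x13
Byte[10]=BB: continuation. acc=(acc<<6)|0x3B=0x4FB
Byte[11]=85: continuation. acc=(acc<<6)|0x05=0x13EC5
Completed: cp=U+13EC5 (starts at byte 8)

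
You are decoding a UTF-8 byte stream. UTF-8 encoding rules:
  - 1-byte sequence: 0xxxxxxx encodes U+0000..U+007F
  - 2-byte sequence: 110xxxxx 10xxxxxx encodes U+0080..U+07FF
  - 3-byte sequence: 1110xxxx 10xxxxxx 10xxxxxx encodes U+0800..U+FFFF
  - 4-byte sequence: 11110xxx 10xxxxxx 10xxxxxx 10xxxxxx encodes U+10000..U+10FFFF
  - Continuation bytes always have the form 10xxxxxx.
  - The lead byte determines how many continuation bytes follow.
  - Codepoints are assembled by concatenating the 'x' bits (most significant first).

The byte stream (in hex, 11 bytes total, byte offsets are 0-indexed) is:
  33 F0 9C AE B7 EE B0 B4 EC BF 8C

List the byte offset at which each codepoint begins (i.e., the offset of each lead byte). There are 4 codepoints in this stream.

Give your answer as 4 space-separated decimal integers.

Answer: 0 1 5 8

Derivation:
Byte[0]=33: 1-byte ASCII. cp=U+0033
Byte[1]=F0: 4-byte lead, need 3 cont bytes. acc=0x0
Byte[2]=9C: continuation. acc=(acc<<6)|0x1C=0x1C
Byte[3]=AE: continuation. acc=(acc<<6)|0x2E=0x72E
Byte[4]=B7: continuation. acc=(acc<<6)|0x37=0x1CBB7
Completed: cp=U+1CBB7 (starts at byte 1)
Byte[5]=EE: 3-byte lead, need 2 cont bytes. acc=0xE
Byte[6]=B0: continuation. acc=(acc<<6)|0x30=0x3B0
Byte[7]=B4: continuation. acc=(acc<<6)|0x34=0xEC34
Completed: cp=U+EC34 (starts at byte 5)
Byte[8]=EC: 3-byte lead, need 2 cont bytes. acc=0xC
Byte[9]=BF: continuation. acc=(acc<<6)|0x3F=0x33F
Byte[10]=8C: continuation. acc=(acc<<6)|0x0C=0xCFCC
Completed: cp=U+CFCC (starts at byte 8)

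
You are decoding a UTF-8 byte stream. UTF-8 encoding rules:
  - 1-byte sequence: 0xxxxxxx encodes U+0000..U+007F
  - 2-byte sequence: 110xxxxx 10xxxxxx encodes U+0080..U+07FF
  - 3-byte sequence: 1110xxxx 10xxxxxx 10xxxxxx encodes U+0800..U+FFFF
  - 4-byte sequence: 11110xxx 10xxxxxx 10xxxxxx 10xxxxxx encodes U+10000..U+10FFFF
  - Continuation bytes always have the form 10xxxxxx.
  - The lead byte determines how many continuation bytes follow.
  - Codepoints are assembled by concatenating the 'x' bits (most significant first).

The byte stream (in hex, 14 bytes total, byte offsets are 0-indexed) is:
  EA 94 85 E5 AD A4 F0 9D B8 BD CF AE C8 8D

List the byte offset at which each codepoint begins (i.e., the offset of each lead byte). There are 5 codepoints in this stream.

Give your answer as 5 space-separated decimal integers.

Answer: 0 3 6 10 12

Derivation:
Byte[0]=EA: 3-byte lead, need 2 cont bytes. acc=0xA
Byte[1]=94: continuation. acc=(acc<<6)|0x14=0x294
Byte[2]=85: continuation. acc=(acc<<6)|0x05=0xA505
Completed: cp=U+A505 (starts at byte 0)
Byte[3]=E5: 3-byte lead, need 2 cont bytes. acc=0x5
Byte[4]=AD: continuation. acc=(acc<<6)|0x2D=0x16D
Byte[5]=A4: continuation. acc=(acc<<6)|0x24=0x5B64
Completed: cp=U+5B64 (starts at byte 3)
Byte[6]=F0: 4-byte lead, need 3 cont bytes. acc=0x0
Byte[7]=9D: continuation. acc=(acc<<6)|0x1D=0x1D
Byte[8]=B8: continuation. acc=(acc<<6)|0x38=0x778
Byte[9]=BD: continuation. acc=(acc<<6)|0x3D=0x1DE3D
Completed: cp=U+1DE3D (starts at byte 6)
Byte[10]=CF: 2-byte lead, need 1 cont bytes. acc=0xF
Byte[11]=AE: continuation. acc=(acc<<6)|0x2E=0x3EE
Completed: cp=U+03EE (starts at byte 10)
Byte[12]=C8: 2-byte lead, need 1 cont bytes. acc=0x8
Byte[13]=8D: continuation. acc=(acc<<6)|0x0D=0x20D
Completed: cp=U+020D (starts at byte 12)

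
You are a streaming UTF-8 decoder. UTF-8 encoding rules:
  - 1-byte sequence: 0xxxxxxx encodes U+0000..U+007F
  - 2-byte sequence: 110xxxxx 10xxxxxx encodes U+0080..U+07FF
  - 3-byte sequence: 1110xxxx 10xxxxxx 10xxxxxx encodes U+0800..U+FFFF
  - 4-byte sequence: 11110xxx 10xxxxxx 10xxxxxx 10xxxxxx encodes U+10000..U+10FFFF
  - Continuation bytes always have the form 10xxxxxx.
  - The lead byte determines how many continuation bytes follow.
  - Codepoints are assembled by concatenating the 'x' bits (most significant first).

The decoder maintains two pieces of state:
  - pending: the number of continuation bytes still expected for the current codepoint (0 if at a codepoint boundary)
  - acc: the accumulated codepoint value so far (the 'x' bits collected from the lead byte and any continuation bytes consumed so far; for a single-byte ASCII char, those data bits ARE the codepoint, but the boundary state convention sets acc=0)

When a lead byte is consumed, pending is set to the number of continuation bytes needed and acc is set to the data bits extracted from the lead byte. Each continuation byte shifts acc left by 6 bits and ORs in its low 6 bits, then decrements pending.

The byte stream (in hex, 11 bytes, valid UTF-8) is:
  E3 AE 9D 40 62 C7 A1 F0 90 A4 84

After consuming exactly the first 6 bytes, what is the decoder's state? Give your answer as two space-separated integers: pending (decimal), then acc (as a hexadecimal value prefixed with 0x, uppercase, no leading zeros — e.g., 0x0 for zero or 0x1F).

Byte[0]=E3: 3-byte lead. pending=2, acc=0x3
Byte[1]=AE: continuation. acc=(acc<<6)|0x2E=0xEE, pending=1
Byte[2]=9D: continuation. acc=(acc<<6)|0x1D=0x3B9D, pending=0
Byte[3]=40: 1-byte. pending=0, acc=0x0
Byte[4]=62: 1-byte. pending=0, acc=0x0
Byte[5]=C7: 2-byte lead. pending=1, acc=0x7

Answer: 1 0x7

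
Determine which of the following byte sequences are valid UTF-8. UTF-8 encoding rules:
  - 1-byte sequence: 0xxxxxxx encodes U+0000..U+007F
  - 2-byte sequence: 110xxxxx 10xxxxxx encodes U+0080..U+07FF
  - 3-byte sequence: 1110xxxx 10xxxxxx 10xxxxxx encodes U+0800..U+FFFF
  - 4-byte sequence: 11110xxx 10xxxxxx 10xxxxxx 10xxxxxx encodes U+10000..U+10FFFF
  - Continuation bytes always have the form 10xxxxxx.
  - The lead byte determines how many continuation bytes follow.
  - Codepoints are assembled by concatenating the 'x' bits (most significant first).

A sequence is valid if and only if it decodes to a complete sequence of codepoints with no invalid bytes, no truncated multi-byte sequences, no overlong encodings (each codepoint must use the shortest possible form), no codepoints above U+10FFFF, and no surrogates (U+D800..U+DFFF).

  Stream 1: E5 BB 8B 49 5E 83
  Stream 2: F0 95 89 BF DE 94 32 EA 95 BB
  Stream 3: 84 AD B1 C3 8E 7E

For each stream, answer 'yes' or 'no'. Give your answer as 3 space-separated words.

Answer: no yes no

Derivation:
Stream 1: error at byte offset 5. INVALID
Stream 2: decodes cleanly. VALID
Stream 3: error at byte offset 0. INVALID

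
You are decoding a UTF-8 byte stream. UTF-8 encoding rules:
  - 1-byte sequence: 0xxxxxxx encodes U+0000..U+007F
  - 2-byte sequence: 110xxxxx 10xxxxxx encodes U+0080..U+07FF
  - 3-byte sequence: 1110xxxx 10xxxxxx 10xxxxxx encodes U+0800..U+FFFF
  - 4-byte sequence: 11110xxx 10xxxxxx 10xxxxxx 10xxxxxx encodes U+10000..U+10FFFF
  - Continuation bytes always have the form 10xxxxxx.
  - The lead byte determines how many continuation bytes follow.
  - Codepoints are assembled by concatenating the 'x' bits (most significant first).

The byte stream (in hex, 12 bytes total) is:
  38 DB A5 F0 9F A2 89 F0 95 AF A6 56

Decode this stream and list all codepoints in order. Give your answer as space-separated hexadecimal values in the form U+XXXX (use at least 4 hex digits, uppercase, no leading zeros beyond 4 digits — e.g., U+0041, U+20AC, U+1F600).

Answer: U+0038 U+06E5 U+1F889 U+15BE6 U+0056

Derivation:
Byte[0]=38: 1-byte ASCII. cp=U+0038
Byte[1]=DB: 2-byte lead, need 1 cont bytes. acc=0x1B
Byte[2]=A5: continuation. acc=(acc<<6)|0x25=0x6E5
Completed: cp=U+06E5 (starts at byte 1)
Byte[3]=F0: 4-byte lead, need 3 cont bytes. acc=0x0
Byte[4]=9F: continuation. acc=(acc<<6)|0x1F=0x1F
Byte[5]=A2: continuation. acc=(acc<<6)|0x22=0x7E2
Byte[6]=89: continuation. acc=(acc<<6)|0x09=0x1F889
Completed: cp=U+1F889 (starts at byte 3)
Byte[7]=F0: 4-byte lead, need 3 cont bytes. acc=0x0
Byte[8]=95: continuation. acc=(acc<<6)|0x15=0x15
Byte[9]=AF: continuation. acc=(acc<<6)|0x2F=0x56F
Byte[10]=A6: continuation. acc=(acc<<6)|0x26=0x15BE6
Completed: cp=U+15BE6 (starts at byte 7)
Byte[11]=56: 1-byte ASCII. cp=U+0056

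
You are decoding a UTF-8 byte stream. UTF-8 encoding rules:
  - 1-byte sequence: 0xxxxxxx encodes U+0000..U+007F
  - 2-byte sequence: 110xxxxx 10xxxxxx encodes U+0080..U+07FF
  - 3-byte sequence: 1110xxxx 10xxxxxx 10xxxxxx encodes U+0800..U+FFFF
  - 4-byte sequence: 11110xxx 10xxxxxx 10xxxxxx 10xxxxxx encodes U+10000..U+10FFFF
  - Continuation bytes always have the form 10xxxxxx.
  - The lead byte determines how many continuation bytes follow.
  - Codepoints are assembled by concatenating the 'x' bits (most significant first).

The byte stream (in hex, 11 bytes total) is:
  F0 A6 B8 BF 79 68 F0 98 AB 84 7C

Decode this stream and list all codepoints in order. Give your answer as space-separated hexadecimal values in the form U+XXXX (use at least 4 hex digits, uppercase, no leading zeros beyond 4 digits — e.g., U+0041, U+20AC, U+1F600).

Answer: U+26E3F U+0079 U+0068 U+18AC4 U+007C

Derivation:
Byte[0]=F0: 4-byte lead, need 3 cont bytes. acc=0x0
Byte[1]=A6: continuation. acc=(acc<<6)|0x26=0x26
Byte[2]=B8: continuation. acc=(acc<<6)|0x38=0x9B8
Byte[3]=BF: continuation. acc=(acc<<6)|0x3F=0x26E3F
Completed: cp=U+26E3F (starts at byte 0)
Byte[4]=79: 1-byte ASCII. cp=U+0079
Byte[5]=68: 1-byte ASCII. cp=U+0068
Byte[6]=F0: 4-byte lead, need 3 cont bytes. acc=0x0
Byte[7]=98: continuation. acc=(acc<<6)|0x18=0x18
Byte[8]=AB: continuation. acc=(acc<<6)|0x2B=0x62B
Byte[9]=84: continuation. acc=(acc<<6)|0x04=0x18AC4
Completed: cp=U+18AC4 (starts at byte 6)
Byte[10]=7C: 1-byte ASCII. cp=U+007C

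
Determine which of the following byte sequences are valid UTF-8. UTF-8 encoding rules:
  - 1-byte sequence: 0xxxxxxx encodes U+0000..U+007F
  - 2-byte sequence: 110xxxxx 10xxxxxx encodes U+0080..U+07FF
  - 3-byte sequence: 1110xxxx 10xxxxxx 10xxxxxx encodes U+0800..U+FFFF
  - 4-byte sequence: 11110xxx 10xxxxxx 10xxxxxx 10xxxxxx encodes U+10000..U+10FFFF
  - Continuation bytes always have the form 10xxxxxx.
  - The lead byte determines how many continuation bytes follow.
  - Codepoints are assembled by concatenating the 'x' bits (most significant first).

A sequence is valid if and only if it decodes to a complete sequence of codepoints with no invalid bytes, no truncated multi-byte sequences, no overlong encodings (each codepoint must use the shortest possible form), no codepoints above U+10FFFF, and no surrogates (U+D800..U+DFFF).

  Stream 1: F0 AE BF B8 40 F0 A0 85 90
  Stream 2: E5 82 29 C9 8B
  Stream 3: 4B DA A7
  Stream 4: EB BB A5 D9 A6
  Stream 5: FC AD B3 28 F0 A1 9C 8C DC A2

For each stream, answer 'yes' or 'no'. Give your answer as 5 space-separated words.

Answer: yes no yes yes no

Derivation:
Stream 1: decodes cleanly. VALID
Stream 2: error at byte offset 2. INVALID
Stream 3: decodes cleanly. VALID
Stream 4: decodes cleanly. VALID
Stream 5: error at byte offset 0. INVALID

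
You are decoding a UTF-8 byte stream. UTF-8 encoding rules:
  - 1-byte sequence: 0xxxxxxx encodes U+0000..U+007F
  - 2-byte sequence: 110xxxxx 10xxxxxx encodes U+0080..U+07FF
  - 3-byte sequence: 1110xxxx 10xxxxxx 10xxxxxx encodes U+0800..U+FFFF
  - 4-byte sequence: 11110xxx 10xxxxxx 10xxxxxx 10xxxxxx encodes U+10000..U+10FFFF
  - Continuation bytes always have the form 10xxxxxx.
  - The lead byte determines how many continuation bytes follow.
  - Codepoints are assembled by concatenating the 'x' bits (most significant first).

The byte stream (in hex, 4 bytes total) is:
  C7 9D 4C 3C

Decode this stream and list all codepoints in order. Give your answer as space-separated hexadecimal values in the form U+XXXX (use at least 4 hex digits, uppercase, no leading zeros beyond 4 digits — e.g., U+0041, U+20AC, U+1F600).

Byte[0]=C7: 2-byte lead, need 1 cont bytes. acc=0x7
Byte[1]=9D: continuation. acc=(acc<<6)|0x1D=0x1DD
Completed: cp=U+01DD (starts at byte 0)
Byte[2]=4C: 1-byte ASCII. cp=U+004C
Byte[3]=3C: 1-byte ASCII. cp=U+003C

Answer: U+01DD U+004C U+003C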